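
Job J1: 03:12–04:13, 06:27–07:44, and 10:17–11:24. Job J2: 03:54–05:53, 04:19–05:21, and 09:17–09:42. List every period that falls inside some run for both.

03:54-04:13

Merge the second list: 03:54-05:53, 09:17-09:42.
03:12-04:13 meets the second set on 03:54-04:13.
06:27-07:44: no overlap with the second set.
10:17-11:24: no overlap with the second set.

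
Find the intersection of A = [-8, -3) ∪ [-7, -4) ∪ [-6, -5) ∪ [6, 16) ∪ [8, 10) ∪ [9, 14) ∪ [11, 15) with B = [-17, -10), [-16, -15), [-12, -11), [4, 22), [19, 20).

[6, 16)

Merge the first list: [-8, -3), [6, 16).
Merge the second list: [-17, -10), [4, 22).
[-8, -3) meets no B interval.
[6, 16) ∩ B → [6, 16).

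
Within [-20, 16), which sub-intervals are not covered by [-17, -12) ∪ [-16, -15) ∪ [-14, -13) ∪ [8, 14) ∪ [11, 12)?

Covered (merged): [-17, -12), [8, 14).
Uncovered inside [-20, 16): [-20, -17), [-12, 8), [14, 16).

[-20, -17) ∪ [-12, 8) ∪ [14, 16)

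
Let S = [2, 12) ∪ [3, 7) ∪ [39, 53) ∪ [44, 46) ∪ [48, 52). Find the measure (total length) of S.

24

Merged: [2, 12), [39, 53).
Lengths: 10 + 14 = 24.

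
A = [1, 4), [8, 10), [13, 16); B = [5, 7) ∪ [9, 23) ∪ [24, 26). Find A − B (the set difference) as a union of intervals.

[1, 4) ∪ [8, 9)

[1, 4): nothing removed.
[8, 10) \ B = [8, 9).
[13, 16): entirely removed.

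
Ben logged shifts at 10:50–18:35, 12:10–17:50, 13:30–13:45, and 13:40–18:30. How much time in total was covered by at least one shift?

7 h 45 min

Merged: 10:50-18:35.
Length: 7 h 45 min.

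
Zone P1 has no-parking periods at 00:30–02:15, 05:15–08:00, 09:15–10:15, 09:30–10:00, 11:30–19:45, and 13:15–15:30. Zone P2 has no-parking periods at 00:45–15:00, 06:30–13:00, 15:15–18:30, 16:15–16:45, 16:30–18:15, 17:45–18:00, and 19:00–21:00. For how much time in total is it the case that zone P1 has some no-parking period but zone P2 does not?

1 h

First set merges to 00:30-02:15, 05:15-08:00, 09:15-10:15, 11:30-19:45.
Second set merges to 00:45-15:00, 15:15-18:30, 19:00-21:00.
A \ B = 00:30-00:45, 15:00-15:15, 18:30-19:00.
Total: 15 min + 15 min + 30 min = 1 h.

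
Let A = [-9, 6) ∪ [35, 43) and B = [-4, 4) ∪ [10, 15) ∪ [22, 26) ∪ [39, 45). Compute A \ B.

[-9, -4) ∪ [4, 6) ∪ [35, 39)

[-9, 6) minus B → [-9, -4), [4, 6).
[35, 43) minus B → [35, 39).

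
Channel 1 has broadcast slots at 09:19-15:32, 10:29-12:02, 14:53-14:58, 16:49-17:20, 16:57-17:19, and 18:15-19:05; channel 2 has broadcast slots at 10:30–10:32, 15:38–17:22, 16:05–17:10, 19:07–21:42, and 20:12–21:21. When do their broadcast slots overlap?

Merge the first list: 09:19-15:32, 16:49-17:20, 18:15-19:05.
Merge the second list: 10:30-10:32, 15:38-17:22, 19:07-21:42.
09:19-15:32 meets the second set on 10:30-10:32.
16:49-17:20 meets the second set on 16:49-17:20.
18:15-19:05: no overlap with the second set.

10:30-10:32, 16:49-17:20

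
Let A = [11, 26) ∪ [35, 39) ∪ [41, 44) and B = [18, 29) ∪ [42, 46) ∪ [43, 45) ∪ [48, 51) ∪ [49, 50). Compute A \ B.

Second set merges to [18, 29), [42, 46), [48, 51).
[11, 26) \ B = [11, 18).
[35, 39): nothing removed.
[41, 44) \ B = [41, 42).

[11, 18) ∪ [35, 39) ∪ [41, 42)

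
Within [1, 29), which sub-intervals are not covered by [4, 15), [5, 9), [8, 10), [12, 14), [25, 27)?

[1, 4) ∪ [15, 25) ∪ [27, 29)

Covered (merged): [4, 15), [25, 27).
Complement within [1, 29): [1, 4), [15, 25), [27, 29).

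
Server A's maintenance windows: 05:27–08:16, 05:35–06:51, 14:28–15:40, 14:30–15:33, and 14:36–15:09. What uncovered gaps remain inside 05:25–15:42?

05:25–05:27, 08:16–14:28, 15:40–15:42

Covered (merged): 05:27–08:16, 14:28–15:40.
Uncovered inside 05:25–15:42: 05:25–05:27, 08:16–14:28, 15:40–15:42.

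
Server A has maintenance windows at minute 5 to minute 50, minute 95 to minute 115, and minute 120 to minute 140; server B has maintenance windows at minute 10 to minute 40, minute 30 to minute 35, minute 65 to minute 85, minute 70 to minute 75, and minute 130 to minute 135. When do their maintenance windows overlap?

minute 10 to minute 40, minute 130 to minute 135

Second set merges to minute 10 to minute 40, minute 65 to minute 85, minute 130 to minute 135.
minute 5 to minute 50 meets the second set on minute 10 to minute 40.
minute 95 to minute 115: no overlap with the second set.
minute 120 to minute 140 meets the second set on minute 130 to minute 135.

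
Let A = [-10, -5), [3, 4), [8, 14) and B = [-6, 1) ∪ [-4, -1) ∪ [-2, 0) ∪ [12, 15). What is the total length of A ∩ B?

3

Merge the second list: [-6, 1), [12, 15).
A ∩ B = [-6, -5), [12, 14).
Total: 1 + 2 = 3.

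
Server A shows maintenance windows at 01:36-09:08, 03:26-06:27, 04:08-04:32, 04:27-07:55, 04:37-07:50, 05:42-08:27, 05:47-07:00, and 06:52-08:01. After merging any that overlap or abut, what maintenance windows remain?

03:26–06:27 overlaps/touches 01:36–09:08 → extend to 01:36–09:08.
04:08–04:32 overlaps/touches 01:36–09:08 → extend to 01:36–09:08.
04:27–07:55 overlaps/touches 01:36–09:08 → extend to 01:36–09:08.
04:37–07:50 overlaps/touches 01:36–09:08 → extend to 01:36–09:08.
05:42–08:27 overlaps/touches 01:36–09:08 → extend to 01:36–09:08.
05:47–07:00 overlaps/touches 01:36–09:08 → extend to 01:36–09:08.
06:52–08:01 overlaps/touches 01:36–09:08 → extend to 01:36–09:08.

01:36–09:08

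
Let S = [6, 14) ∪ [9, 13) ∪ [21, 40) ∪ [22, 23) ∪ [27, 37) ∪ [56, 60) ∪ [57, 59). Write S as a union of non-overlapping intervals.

[9, 13) overlaps/touches [6, 14) → extend to [6, 14).
[21, 40) is disjoint → start new block.
[22, 23) overlaps/touches [21, 40) → extend to [21, 40).
[27, 37) overlaps/touches [21, 40) → extend to [21, 40).
[56, 60) is disjoint → start new block.
[57, 59) overlaps/touches [56, 60) → extend to [56, 60).

[6, 14) ∪ [21, 40) ∪ [56, 60)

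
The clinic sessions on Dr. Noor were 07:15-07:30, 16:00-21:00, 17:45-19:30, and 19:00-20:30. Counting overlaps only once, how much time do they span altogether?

Merged: 07:15–07:30, 16:00–21:00.
Lengths: 15 min + 5 h = 5 h 15 min.

5 h 15 min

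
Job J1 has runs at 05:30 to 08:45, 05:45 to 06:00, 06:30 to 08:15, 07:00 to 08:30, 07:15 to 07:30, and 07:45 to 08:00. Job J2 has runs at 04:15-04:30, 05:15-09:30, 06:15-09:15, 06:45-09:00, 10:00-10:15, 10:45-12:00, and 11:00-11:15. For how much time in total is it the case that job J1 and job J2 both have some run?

A, merged: 05:30-08:45.
B, merged: 04:15-04:30, 05:15-09:30, 10:00-10:15, 10:45-12:00.
A ∩ B = 05:30-08:45.
Total: 3 h 15 min.

3 h 15 min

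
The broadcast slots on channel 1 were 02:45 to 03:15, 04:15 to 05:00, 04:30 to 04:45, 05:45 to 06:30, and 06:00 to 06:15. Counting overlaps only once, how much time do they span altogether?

Merged: 02:45–03:15, 04:15–05:00, 05:45–06:30.
Lengths: 30 min + 45 min + 45 min = 2 h.

2 h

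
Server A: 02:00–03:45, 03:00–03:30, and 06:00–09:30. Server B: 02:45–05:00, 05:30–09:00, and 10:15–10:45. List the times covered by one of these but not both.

Merge the first list: 02:00-03:45, 06:00-09:30.
A but not B: 02:00-02:45, 09:00-09:30.
B but not A: 03:45-05:00, 05:30-06:00, 10:15-10:45.
Combining gives A △ B.

02:00-02:45, 03:45-05:00, 05:30-06:00, 09:00-09:30, 10:15-10:45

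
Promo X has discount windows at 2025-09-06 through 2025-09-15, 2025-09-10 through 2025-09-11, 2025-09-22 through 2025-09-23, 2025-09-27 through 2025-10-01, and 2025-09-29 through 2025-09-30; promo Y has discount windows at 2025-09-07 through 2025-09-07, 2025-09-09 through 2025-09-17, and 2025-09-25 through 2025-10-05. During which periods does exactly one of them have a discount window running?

A, merged: 2025-09-06 through 2025-09-15, 2025-09-22 through 2025-09-23, 2025-09-27 through 2025-10-01.
Only in the first: 2025-09-06 through 2025-09-06, 2025-09-08 through 2025-09-08, 2025-09-22 through 2025-09-23.
Only in the second: 2025-09-16 through 2025-09-17, 2025-09-25 through 2025-09-26, 2025-10-02 through 2025-10-05.
Together these are the periods covered by exactly one.

2025-09-06 through 2025-09-06, 2025-09-08 through 2025-09-08, 2025-09-16 through 2025-09-17, 2025-09-22 through 2025-09-23, 2025-09-25 through 2025-09-26, 2025-10-02 through 2025-10-05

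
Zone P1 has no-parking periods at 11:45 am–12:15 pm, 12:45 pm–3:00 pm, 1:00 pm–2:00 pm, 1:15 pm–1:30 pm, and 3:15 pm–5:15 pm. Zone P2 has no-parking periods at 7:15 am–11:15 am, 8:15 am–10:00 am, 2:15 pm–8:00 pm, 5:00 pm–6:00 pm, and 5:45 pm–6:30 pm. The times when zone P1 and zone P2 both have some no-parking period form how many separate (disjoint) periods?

Merge the first list: 11:45 am–12:15 pm, 12:45 pm–3:00 pm, 3:15 pm–5:15 pm.
Merge the second list: 7:15 am–11:15 am, 2:15 pm–8:00 pm.
A ∩ B = 2:15 pm–3:00 pm, 3:15 pm–5:15 pm.
That is 2 disjoint pieces.

2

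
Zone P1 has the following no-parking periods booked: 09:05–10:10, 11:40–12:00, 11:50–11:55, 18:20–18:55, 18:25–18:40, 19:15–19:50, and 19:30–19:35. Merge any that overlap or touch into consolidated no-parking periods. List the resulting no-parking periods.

09:05-10:10, 11:40-12:00, 18:20-18:55, 19:15-19:50

11:40-12:00 is disjoint → start new block.
11:50-11:55 overlaps/touches 11:40-12:00 → extend to 11:40-12:00.
18:20-18:55 is disjoint → start new block.
18:25-18:40 overlaps/touches 18:20-18:55 → extend to 18:20-18:55.
19:15-19:50 is disjoint → start new block.
19:30-19:35 overlaps/touches 19:15-19:50 → extend to 19:15-19:50.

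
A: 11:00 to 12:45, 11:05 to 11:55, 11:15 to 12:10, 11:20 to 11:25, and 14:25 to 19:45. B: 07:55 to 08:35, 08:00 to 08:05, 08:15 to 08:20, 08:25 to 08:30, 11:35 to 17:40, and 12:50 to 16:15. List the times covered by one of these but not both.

A, merged: 11:00–12:45, 14:25–19:45.
B, merged: 07:55–08:35, 11:35–17:40.
Only in the first: 11:00–11:35, 17:40–19:45.
Only in the second: 07:55–08:35, 12:45–14:25.
Together these are the periods covered by exactly one.

07:55–08:35, 11:00–11:35, 12:45–14:25, 17:40–19:45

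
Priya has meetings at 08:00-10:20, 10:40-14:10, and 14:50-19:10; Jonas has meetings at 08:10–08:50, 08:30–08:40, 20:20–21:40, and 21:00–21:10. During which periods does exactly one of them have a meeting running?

Second set merges to 08:10–08:50, 20:20–21:40.
A but not B: 08:00–08:10, 08:50–10:20, 10:40–14:10, 14:50–19:10.
B but not A: 20:20–21:40.
Combining gives A △ B.

08:00–08:10, 08:50–10:20, 10:40–14:10, 14:50–19:10, 20:20–21:40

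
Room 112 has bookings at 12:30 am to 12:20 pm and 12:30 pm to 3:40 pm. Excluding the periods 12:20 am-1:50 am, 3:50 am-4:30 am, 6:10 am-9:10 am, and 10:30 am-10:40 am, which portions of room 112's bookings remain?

12:30 am–12:20 pm with B removed leaves 1:50 am–3:50 am, 4:30 am–6:10 am, 9:10 am–10:30 am, 10:40 am–12:20 pm.
12:30 pm–3:40 pm is untouched.

1:50 am–3:50 am, 4:30 am–6:10 am, 9:10 am–10:30 am, 10:40 am–12:20 pm, 12:30 pm–3:40 pm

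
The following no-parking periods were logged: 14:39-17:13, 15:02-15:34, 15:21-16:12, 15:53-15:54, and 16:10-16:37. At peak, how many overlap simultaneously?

Sweep endpoints in order; track running count of active intervals.
Peak of 3 reached at 15:21.

3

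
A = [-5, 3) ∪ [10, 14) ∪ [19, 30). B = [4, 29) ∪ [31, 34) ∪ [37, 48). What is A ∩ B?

[-5, 3) meets no B interval.
[10, 14) ∩ B → [10, 14).
[19, 30) ∩ B → [19, 29).

[10, 14) ∪ [19, 29)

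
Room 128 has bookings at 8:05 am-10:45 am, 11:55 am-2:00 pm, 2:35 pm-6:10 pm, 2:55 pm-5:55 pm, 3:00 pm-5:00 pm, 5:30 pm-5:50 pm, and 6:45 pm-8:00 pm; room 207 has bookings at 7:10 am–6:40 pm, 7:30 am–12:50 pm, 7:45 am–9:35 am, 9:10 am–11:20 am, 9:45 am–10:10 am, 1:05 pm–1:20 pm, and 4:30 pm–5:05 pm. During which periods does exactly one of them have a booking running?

7:10 am–8:05 am, 10:45 am–11:55 am, 2:00 pm–2:35 pm, 6:10 pm–6:40 pm, 6:45 pm–8:00 pm

First set merges to 8:05 am–10:45 am, 11:55 am–2:00 pm, 2:35 pm–6:10 pm, 6:45 pm–8:00 pm.
Second set merges to 7:10 am–6:40 pm.
A but not B: 6:45 pm–8:00 pm.
B but not A: 7:10 am–8:05 am, 10:45 am–11:55 am, 2:00 pm–2:35 pm, 6:10 pm–6:40 pm.
Combining gives A △ B.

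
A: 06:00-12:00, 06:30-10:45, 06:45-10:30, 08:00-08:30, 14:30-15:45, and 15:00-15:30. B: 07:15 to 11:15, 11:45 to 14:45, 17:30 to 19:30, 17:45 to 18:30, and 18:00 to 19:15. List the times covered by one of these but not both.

06:00-07:15, 11:15-11:45, 12:00-14:30, 14:45-15:45, 17:30-19:30

First set merges to 06:00-12:00, 14:30-15:45.
Second set merges to 07:15-11:15, 11:45-14:45, 17:30-19:30.
Only in the first: 06:00-07:15, 11:15-11:45, 14:45-15:45.
Only in the second: 12:00-14:30, 17:30-19:30.
Together these are the periods covered by exactly one.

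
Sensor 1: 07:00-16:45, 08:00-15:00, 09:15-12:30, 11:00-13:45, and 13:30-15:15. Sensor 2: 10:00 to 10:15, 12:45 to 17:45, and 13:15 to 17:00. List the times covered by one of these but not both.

07:00–10:00, 10:15–12:45, 16:45–17:45

Merge the first list: 07:00–16:45.
Merge the second list: 10:00–10:15, 12:45–17:45.
A \ B = 07:00–10:00, 10:15–12:45.
B \ A = 16:45–17:45.
Union of the two gives the symmetric difference.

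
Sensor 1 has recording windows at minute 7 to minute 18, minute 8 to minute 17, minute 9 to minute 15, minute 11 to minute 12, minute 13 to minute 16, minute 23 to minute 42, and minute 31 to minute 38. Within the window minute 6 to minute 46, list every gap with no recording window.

The merged coverage is minute 7 to minute 18, minute 23 to minute 42.
Uncovered inside minute 6 to minute 46: minute 6 to minute 7, minute 18 to minute 23, minute 42 to minute 46.

minute 6 to minute 7, minute 18 to minute 23, minute 42 to minute 46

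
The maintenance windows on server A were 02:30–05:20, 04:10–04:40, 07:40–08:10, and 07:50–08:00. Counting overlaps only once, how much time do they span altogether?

3 h 20 min

Merged: 02:30–05:20, 07:40–08:10.
Lengths: 2 h 50 min + 30 min = 3 h 20 min.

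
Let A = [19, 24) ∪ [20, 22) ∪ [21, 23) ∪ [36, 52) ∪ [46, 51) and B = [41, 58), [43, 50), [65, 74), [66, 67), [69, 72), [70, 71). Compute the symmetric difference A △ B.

[19, 24) ∪ [36, 41) ∪ [52, 58) ∪ [65, 74)

Merge the first list: [19, 24), [36, 52).
Merge the second list: [41, 58), [65, 74).
Only in the first: [19, 24), [36, 41).
Only in the second: [52, 58), [65, 74).
Together these are the periods covered by exactly one.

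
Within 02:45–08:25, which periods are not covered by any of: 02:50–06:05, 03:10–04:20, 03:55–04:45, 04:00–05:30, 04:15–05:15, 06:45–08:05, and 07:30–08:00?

02:45-02:50, 06:05-06:45, 08:05-08:25

Covered (merged): 02:50-06:05, 06:45-08:05.
Uncovered inside 02:45-08:25: 02:45-02:50, 06:05-06:45, 08:05-08:25.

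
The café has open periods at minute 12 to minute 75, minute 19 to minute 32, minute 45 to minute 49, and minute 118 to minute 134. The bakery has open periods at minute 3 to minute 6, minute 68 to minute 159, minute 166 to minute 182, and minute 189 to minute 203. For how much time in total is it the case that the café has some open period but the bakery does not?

56 minutes

First set merges to minute 12 to minute 75, minute 118 to minute 134.
A \ B = minute 12 to minute 68.
Total: 56 minutes.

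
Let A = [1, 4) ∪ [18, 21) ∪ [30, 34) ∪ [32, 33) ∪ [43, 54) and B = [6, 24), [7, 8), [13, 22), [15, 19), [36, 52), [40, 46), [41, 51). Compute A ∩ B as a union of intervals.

First set merges to [1, 4), [18, 21), [30, 34), [43, 54).
Second set merges to [6, 24), [36, 52).
[1, 4): no overlap with the second set.
[18, 21) meets the second set on [18, 21).
[30, 34): no overlap with the second set.
[43, 54) meets the second set on [43, 52).

[18, 21) ∪ [43, 52)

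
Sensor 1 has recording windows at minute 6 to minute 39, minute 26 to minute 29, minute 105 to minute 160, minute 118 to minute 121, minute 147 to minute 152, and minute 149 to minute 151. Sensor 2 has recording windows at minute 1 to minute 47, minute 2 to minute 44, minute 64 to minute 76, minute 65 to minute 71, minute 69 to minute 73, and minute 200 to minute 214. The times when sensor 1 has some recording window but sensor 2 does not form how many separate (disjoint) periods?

1

A, merged: minute 6 to minute 39, minute 105 to minute 160.
B, merged: minute 1 to minute 47, minute 64 to minute 76, minute 200 to minute 214.
A \ B = minute 105 to minute 160.
That is 1 disjoint piece.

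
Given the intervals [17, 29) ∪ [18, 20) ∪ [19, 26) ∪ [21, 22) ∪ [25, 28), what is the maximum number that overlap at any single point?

3

Walk the sorted start/end points keeping a running depth.
The depth first hits 3 at 19.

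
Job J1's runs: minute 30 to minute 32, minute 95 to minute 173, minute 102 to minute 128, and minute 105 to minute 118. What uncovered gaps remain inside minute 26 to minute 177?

minute 26 to minute 30, minute 32 to minute 95, minute 173 to minute 177

The merged coverage is minute 30 to minute 32, minute 95 to minute 173.
Gaps within minute 26 to minute 177: minute 26 to minute 30, minute 32 to minute 95, minute 173 to minute 177.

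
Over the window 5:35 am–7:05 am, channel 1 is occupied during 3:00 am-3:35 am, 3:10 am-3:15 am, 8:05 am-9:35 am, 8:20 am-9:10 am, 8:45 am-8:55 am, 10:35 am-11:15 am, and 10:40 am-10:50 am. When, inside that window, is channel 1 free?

After merging, the occupied span is 3:00 am–3:35 am, 8:05 am–9:35 am, 10:35 am–11:15 am.
Complement within 5:35 am–7:05 am: 5:35 am–7:05 am.

5:35 am–7:05 am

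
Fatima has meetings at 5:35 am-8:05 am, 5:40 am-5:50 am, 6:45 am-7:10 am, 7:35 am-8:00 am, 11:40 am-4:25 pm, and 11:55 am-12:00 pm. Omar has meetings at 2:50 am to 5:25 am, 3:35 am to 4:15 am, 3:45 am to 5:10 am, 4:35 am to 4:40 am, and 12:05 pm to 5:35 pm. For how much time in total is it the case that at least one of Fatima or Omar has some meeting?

11 h

First set merges to 5:35 am-8:05 am, 11:40 am-4:25 pm.
Second set merges to 2:50 am-5:25 am, 12:05 pm-5:35 pm.
A ∪ B = 2:50 am-5:25 am, 5:35 am-8:05 am, 11:40 am-5:35 pm.
Total: 2 h 35 min + 2 h 30 min + 5 h 55 min = 11 h.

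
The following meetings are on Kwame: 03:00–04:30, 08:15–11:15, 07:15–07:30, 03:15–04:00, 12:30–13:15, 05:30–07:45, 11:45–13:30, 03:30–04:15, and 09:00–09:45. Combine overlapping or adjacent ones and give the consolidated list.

Sort by start: 03:00–04:30, 03:15–04:00, 03:30–04:15, 05:30–07:45, 07:15–07:30, 08:15–11:15, 09:00–09:45, 11:45–13:30, 12:30–13:15.
03:15–04:00 overlaps/touches 03:00–04:30 → extend to 03:00–04:30.
03:30–04:15 overlaps/touches 03:00–04:30 → extend to 03:00–04:30.
05:30–07:45 is disjoint → start new block.
07:15–07:30 overlaps/touches 05:30–07:45 → extend to 05:30–07:45.
08:15–11:15 is disjoint → start new block.
09:00–09:45 overlaps/touches 08:15–11:15 → extend to 08:15–11:15.
11:45–13:30 is disjoint → start new block.
12:30–13:15 overlaps/touches 11:45–13:30 → extend to 11:45–13:30.

03:00–04:30, 05:30–07:45, 08:15–11:15, 11:45–13:30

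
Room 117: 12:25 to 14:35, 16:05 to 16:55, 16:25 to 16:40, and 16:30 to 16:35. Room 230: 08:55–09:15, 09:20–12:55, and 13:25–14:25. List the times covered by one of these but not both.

08:55–09:15, 09:20–12:25, 12:55–13:25, 14:25–14:35, 16:05–16:55

Merge the first list: 12:25–14:35, 16:05–16:55.
A but not B: 12:55–13:25, 14:25–14:35, 16:05–16:55.
B but not A: 08:55–09:15, 09:20–12:25.
Combining gives A △ B.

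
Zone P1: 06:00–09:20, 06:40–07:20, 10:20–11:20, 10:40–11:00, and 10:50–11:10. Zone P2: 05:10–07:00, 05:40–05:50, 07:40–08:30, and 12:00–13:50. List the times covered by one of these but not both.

First set merges to 06:00–09:20, 10:20–11:20.
Second set merges to 05:10–07:00, 07:40–08:30, 12:00–13:50.
A but not B: 07:00–07:40, 08:30–09:20, 10:20–11:20.
B but not A: 05:10–06:00, 12:00–13:50.
Combining gives A △ B.

05:10–06:00, 07:00–07:40, 08:30–09:20, 10:20–11:20, 12:00–13:50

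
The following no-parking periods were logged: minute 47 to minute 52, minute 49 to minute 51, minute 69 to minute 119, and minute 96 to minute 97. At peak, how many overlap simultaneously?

2

Walk the sorted start/end points keeping a running depth.
The depth first hits 2 at minute 49.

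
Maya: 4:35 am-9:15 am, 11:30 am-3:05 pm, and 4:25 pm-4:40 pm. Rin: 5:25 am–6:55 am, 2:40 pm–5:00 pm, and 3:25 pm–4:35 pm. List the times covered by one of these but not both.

Merge the second list: 5:25 am-6:55 am, 2:40 pm-5:00 pm.
A \ B = 4:35 am-5:25 am, 6:55 am-9:15 am, 11:30 am-2:40 pm.
B \ A = 3:05 pm-4:25 pm, 4:40 pm-5:00 pm.
Union of the two gives the symmetric difference.

4:35 am-5:25 am, 6:55 am-9:15 am, 11:30 am-2:40 pm, 3:05 pm-4:25 pm, 4:40 pm-5:00 pm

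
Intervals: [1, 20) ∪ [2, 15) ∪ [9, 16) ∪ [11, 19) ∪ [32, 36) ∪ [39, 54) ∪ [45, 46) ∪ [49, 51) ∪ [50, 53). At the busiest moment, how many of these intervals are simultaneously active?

4

At 11, 4 of the intervals are simultaneously active.
No point has more.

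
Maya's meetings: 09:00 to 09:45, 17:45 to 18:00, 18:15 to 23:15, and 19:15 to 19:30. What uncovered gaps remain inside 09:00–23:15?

After merging, the occupied span is 09:00–09:45, 17:45–18:00, 18:15–23:15.
Complement within 09:00–23:15: 09:45–17:45, 18:00–18:15.

09:45–17:45, 18:00–18:15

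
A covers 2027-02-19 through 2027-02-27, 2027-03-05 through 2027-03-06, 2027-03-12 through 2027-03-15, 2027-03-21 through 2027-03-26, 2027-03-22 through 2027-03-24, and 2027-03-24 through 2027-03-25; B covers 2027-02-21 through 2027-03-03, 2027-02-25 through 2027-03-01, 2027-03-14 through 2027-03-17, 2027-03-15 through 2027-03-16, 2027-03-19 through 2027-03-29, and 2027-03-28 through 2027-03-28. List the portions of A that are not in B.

2027-02-19 through 2027-02-20, 2027-03-05 through 2027-03-06, 2027-03-12 through 2027-03-13

First set merges to 2027-02-19 through 2027-02-27, 2027-03-05 through 2027-03-06, 2027-03-12 through 2027-03-15, 2027-03-21 through 2027-03-26.
Second set merges to 2027-02-21 through 2027-03-03, 2027-03-14 through 2027-03-17, 2027-03-19 through 2027-03-29.
2027-02-19 through 2027-02-27 \ B = 2027-02-19 through 2027-02-20.
2027-03-05 through 2027-03-06: nothing removed.
2027-03-12 through 2027-03-15 \ B = 2027-03-12 through 2027-03-13.
2027-03-21 through 2027-03-26: entirely removed.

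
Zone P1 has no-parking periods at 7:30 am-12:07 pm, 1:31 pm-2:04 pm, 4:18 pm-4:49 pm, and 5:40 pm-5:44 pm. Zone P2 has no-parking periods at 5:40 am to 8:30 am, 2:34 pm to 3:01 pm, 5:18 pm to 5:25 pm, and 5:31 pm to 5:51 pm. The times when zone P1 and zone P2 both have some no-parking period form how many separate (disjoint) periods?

A ∩ B = 7:30 am–8:30 am, 5:40 pm–5:44 pm.
That is 2 disjoint pieces.

2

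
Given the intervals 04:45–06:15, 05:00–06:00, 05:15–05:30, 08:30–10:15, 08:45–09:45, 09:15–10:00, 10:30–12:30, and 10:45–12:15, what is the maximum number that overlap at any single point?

At 05:15, 3 of the intervals are simultaneously active.
No point has more.

3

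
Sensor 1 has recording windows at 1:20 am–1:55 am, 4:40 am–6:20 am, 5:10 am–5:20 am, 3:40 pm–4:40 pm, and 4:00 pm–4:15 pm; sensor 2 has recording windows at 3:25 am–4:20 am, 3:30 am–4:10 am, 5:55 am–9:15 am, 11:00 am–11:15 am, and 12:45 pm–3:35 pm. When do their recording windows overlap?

A, merged: 1:20 am-1:55 am, 4:40 am-6:20 am, 3:40 pm-4:40 pm.
B, merged: 3:25 am-4:20 am, 5:55 am-9:15 am, 11:00 am-11:15 am, 12:45 pm-3:35 pm.
1:20 am-1:55 am falls entirely outside B.
4:40 am-6:20 am overlaps B on 5:55 am-6:20 am.
3:40 pm-4:40 pm falls entirely outside B.

5:55 am-6:20 am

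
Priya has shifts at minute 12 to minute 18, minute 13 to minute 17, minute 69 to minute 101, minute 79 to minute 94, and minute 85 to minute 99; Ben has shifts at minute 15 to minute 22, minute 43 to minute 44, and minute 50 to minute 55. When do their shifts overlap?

minute 15 to minute 18

A, merged: minute 12 to minute 18, minute 69 to minute 101.
minute 12 to minute 18 ∩ B → minute 15 to minute 18.
minute 69 to minute 101 meets no B interval.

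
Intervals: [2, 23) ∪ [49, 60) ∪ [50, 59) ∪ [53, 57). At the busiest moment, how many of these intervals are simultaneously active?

3

Sweep endpoints in order; track running count of active intervals.
Peak of 3 reached at 53.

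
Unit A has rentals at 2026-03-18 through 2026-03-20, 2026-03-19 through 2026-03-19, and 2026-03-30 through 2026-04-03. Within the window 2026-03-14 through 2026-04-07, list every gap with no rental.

2026-03-14 through 2026-03-17, 2026-03-21 through 2026-03-29, 2026-04-04 through 2026-04-07

After merging, the occupied span is 2026-03-18 through 2026-03-20, 2026-03-30 through 2026-04-03.
Gaps within 2026-03-14 through 2026-04-07: 2026-03-14 through 2026-03-17, 2026-03-21 through 2026-03-29, 2026-04-04 through 2026-04-07.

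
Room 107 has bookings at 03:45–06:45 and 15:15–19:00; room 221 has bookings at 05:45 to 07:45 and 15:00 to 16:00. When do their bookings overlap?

03:45–06:45 ∩ B → 05:45–06:45.
15:15–19:00 ∩ B → 15:15–16:00.

05:45–06:45, 15:15–16:00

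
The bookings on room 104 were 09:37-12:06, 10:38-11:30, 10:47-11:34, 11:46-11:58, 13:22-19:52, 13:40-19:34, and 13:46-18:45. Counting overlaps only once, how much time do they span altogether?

Merged: 09:37–12:06, 13:22–19:52.
Lengths: 2 h 29 min + 6 h 30 min = 8 h 59 min.

8 h 59 min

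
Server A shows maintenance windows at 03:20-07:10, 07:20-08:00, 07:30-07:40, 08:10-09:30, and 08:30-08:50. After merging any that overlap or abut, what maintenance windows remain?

03:20–07:10, 07:20–08:00, 08:10–09:30

07:20–08:00 is disjoint → start new block.
07:30–07:40 overlaps/touches 07:20–08:00 → extend to 07:20–08:00.
08:10–09:30 is disjoint → start new block.
08:30–08:50 overlaps/touches 08:10–09:30 → extend to 08:10–09:30.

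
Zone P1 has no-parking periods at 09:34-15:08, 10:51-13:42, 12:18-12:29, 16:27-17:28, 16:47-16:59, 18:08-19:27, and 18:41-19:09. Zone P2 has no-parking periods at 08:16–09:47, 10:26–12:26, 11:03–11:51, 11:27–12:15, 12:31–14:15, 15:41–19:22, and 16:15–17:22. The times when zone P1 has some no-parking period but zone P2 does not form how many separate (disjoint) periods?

Merge the first list: 09:34-15:08, 16:27-17:28, 18:08-19:27.
Merge the second list: 08:16-09:47, 10:26-12:26, 12:31-14:15, 15:41-19:22.
A \ B = 09:47-10:26, 12:26-12:31, 14:15-15:08, 19:22-19:27.
That is 4 disjoint pieces.

4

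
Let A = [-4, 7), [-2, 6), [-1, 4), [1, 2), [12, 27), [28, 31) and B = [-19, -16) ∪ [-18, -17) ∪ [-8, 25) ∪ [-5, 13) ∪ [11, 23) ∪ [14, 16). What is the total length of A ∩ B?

A, merged: [-4, 7), [12, 27), [28, 31).
B, merged: [-19, -16), [-8, 25).
A ∩ B = [-4, 7), [12, 25).
Total: 11 + 13 = 24.

24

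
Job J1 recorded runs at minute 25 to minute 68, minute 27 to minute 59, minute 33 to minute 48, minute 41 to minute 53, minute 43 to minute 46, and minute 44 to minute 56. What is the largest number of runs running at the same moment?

Walk the sorted start/end points keeping a running depth.
The depth first hits 6 at minute 44.

6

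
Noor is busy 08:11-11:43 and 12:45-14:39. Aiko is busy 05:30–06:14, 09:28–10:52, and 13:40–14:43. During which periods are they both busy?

08:11–11:43 ∩ B → 09:28–10:52.
12:45–14:39 ∩ B → 13:40–14:39.

09:28–10:52, 13:40–14:39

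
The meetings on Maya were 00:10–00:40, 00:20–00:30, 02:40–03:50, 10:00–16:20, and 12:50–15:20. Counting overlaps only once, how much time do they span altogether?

8 h

Merged: 00:10-00:40, 02:40-03:50, 10:00-16:20.
Lengths: 30 min + 1 h 10 min + 6 h 20 min = 8 h.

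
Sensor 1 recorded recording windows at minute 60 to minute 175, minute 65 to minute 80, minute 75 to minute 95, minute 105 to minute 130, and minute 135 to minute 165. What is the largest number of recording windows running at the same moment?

Walk the sorted start/end points keeping a running depth.
The depth first hits 3 at minute 75.

3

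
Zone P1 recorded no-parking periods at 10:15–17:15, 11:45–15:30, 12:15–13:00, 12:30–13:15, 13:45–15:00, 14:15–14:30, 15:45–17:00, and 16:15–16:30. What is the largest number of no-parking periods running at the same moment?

4

At 12:30, 4 of the intervals are simultaneously active.
No point has more.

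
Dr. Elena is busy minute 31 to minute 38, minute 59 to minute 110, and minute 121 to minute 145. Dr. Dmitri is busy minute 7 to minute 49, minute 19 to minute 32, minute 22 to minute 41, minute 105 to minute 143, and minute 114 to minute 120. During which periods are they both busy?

B, merged: minute 7 to minute 49, minute 105 to minute 143.
minute 31 to minute 38 overlaps B on minute 31 to minute 38.
minute 59 to minute 110 overlaps B on minute 105 to minute 110.
minute 121 to minute 145 overlaps B on minute 121 to minute 143.

minute 31 to minute 38, minute 105 to minute 110, minute 121 to minute 143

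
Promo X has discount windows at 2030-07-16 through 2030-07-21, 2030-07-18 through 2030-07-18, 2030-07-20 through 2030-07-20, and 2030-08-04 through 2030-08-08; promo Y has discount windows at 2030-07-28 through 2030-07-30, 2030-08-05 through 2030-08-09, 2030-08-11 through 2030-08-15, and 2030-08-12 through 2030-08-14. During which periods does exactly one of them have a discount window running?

A, merged: 2030-07-16 through 2030-07-21, 2030-08-04 through 2030-08-08.
B, merged: 2030-07-28 through 2030-07-30, 2030-08-05 through 2030-08-09, 2030-08-11 through 2030-08-15.
A \ B = 2030-07-16 through 2030-07-21, 2030-08-04 through 2030-08-04.
B \ A = 2030-07-28 through 2030-07-30, 2030-08-09 through 2030-08-09, 2030-08-11 through 2030-08-15.
Union of the two gives the symmetric difference.

2030-07-16 through 2030-07-21, 2030-07-28 through 2030-07-30, 2030-08-04 through 2030-08-04, 2030-08-09 through 2030-08-09, 2030-08-11 through 2030-08-15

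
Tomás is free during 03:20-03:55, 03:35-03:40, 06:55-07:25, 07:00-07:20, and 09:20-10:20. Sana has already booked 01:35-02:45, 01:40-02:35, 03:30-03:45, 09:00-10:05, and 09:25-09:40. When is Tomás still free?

First set merges to 03:20-03:55, 06:55-07:25, 09:20-10:20.
Second set merges to 01:35-02:45, 03:30-03:45, 09:00-10:05.
03:20-03:55 \ B = 03:20-03:30, 03:45-03:55.
06:55-07:25: nothing removed.
09:20-10:20 \ B = 10:05-10:20.

03:20-03:30, 03:45-03:55, 06:55-07:25, 10:05-10:20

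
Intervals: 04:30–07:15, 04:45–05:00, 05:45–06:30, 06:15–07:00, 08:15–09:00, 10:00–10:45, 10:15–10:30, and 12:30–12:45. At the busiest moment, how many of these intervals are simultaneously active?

Sweep endpoints in order; track running count of active intervals.
Peak of 3 reached at 06:15.

3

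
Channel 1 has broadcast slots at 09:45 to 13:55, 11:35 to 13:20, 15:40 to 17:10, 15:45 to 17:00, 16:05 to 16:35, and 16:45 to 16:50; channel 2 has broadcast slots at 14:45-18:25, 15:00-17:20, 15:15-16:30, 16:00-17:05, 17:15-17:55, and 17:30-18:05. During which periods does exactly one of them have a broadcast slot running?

A, merged: 09:45–13:55, 15:40–17:10.
B, merged: 14:45–18:25.
Only in the first: 09:45–13:55.
Only in the second: 14:45–15:40, 17:10–18:25.
Together these are the periods covered by exactly one.

09:45–13:55, 14:45–15:40, 17:10–18:25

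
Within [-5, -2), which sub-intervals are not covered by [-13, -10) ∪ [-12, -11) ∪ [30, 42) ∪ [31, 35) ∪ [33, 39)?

After merging, the occupied span is [-13, -10), [30, 42).
Uncovered inside [-5, -2): [-5, -2).

[-5, -2)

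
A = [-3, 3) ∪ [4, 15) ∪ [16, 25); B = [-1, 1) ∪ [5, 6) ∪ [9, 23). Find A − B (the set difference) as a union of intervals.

[-3, -1) ∪ [1, 3) ∪ [4, 5) ∪ [6, 9) ∪ [23, 25)

[-3, 3) \ B = [-3, -1), [1, 3).
[4, 15) \ B = [4, 5), [6, 9).
[16, 25) \ B = [23, 25).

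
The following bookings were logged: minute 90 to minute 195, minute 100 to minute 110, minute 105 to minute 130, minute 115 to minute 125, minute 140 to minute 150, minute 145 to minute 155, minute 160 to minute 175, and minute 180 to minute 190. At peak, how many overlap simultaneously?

At minute 105, 3 of the intervals are simultaneously active.
No point has more.

3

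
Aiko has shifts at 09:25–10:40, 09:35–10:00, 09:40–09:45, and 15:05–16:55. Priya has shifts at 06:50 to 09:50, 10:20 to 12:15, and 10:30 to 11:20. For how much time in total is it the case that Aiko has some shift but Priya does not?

2 h 20 min

First set merges to 09:25–10:40, 15:05–16:55.
Second set merges to 06:50–09:50, 10:20–12:15.
A \ B = 09:50–10:20, 15:05–16:55.
Total: 30 min + 1 h 50 min = 2 h 20 min.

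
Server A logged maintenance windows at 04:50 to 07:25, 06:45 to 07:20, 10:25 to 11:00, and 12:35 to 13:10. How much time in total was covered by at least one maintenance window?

Merged: 04:50-07:25, 10:25-11:00, 12:35-13:10.
Lengths: 2 h 35 min + 35 min + 35 min = 3 h 45 min.

3 h 45 min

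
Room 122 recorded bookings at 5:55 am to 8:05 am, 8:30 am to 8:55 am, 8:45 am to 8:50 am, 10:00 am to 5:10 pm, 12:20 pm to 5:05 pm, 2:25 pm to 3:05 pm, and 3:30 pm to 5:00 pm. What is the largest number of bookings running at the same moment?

3

Walk the sorted start/end points keeping a running depth.
The depth first hits 3 at 2:25 pm.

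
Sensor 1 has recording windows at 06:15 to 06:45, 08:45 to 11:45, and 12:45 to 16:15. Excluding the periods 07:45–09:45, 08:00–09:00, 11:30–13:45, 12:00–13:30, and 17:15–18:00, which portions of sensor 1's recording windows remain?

B, merged: 07:45–09:45, 11:30–13:45, 17:15–18:00.
06:15–06:45: nothing removed.
08:45–11:45 \ B = 09:45–11:30.
12:45–16:15 \ B = 13:45–16:15.

06:15–06:45, 09:45–11:30, 13:45–16:15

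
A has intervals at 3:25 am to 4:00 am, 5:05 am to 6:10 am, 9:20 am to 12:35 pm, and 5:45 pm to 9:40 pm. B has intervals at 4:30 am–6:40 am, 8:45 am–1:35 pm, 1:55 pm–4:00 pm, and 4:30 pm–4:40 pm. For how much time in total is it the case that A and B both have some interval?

4 h 20 min

A ∩ B = 5:05 am–6:10 am, 9:20 am–12:35 pm.
Total: 1 h 5 min + 3 h 15 min = 4 h 20 min.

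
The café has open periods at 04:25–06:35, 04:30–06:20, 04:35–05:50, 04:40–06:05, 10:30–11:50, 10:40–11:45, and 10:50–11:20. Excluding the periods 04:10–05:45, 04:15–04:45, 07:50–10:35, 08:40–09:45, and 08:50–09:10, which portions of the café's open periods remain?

First set merges to 04:25–06:35, 10:30–11:50.
Second set merges to 04:10–05:45, 07:50–10:35.
04:25–06:35 \ B = 05:45–06:35.
10:30–11:50 \ B = 10:35–11:50.

05:45–06:35, 10:35–11:50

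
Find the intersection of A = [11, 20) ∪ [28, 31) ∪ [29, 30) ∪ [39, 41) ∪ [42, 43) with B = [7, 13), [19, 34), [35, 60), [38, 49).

A, merged: [11, 20), [28, 31), [39, 41), [42, 43).
B, merged: [7, 13), [19, 34), [35, 60).
[11, 20) meets the second set on [11, 13), [19, 20).
[28, 31) meets the second set on [28, 31).
[39, 41) meets the second set on [39, 41).
[42, 43) meets the second set on [42, 43).

[11, 13) ∪ [19, 20) ∪ [28, 31) ∪ [39, 41) ∪ [42, 43)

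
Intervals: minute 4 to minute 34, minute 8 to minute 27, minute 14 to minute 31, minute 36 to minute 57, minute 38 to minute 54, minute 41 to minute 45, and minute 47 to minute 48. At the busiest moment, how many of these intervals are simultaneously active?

Walk the sorted start/end points keeping a running depth.
The depth first hits 3 at minute 14.

3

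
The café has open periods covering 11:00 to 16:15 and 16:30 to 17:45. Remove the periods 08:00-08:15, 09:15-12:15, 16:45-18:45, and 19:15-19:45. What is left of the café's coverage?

12:15–16:15, 16:30–16:45

11:00–16:15 with B removed leaves 12:15–16:15.
16:30–17:45 with B removed leaves 16:30–16:45.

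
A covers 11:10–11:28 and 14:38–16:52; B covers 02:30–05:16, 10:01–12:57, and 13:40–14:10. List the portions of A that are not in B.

11:10–11:28 lies entirely inside B → drops out.
14:38–16:52 is untouched.

14:38–16:52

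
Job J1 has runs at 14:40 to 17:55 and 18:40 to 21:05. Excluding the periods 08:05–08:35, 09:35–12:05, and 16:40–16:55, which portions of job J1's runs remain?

14:40–16:40, 16:55–17:55, 18:40–21:05

14:40–17:55 with B removed leaves 14:40–16:40, 16:55–17:55.
18:40–21:05 is untouched.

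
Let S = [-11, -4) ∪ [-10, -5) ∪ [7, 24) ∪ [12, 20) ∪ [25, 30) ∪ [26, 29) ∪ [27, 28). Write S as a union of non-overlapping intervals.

[-10, -5) overlaps/touches [-11, -4) → extend to [-11, -4).
[7, 24) is disjoint → start new block.
[12, 20) overlaps/touches [7, 24) → extend to [7, 24).
[25, 30) is disjoint → start new block.
[26, 29) overlaps/touches [25, 30) → extend to [25, 30).
[27, 28) overlaps/touches [25, 30) → extend to [25, 30).

[-11, -4) ∪ [7, 24) ∪ [25, 30)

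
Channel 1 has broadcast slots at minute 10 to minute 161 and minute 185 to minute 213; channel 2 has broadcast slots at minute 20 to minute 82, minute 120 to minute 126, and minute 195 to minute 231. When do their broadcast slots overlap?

minute 10 to minute 161 meets the second set on minute 20 to minute 82, minute 120 to minute 126.
minute 185 to minute 213 meets the second set on minute 195 to minute 213.

minute 20 to minute 82, minute 120 to minute 126, minute 195 to minute 213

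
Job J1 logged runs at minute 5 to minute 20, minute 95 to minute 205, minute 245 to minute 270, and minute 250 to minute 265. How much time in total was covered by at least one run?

150 minutes

Merged: minute 5 to minute 20, minute 95 to minute 205, minute 245 to minute 270.
Lengths: 15 minutes + 110 minutes + 25 minutes = 150 minutes.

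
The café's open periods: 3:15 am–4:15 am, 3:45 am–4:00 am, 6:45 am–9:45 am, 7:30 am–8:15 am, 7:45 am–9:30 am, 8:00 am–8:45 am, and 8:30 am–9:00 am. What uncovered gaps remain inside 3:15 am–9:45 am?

4:15 am–6:45 am

After merging, the occupied span is 3:15 am–4:15 am, 6:45 am–9:45 am.
Uncovered inside 3:15 am–9:45 am: 4:15 am–6:45 am.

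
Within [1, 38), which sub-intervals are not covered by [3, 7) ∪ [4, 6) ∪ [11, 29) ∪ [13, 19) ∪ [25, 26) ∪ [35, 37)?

[1, 3) ∪ [7, 11) ∪ [29, 35) ∪ [37, 38)

The merged coverage is [3, 7), [11, 29), [35, 37).
Gaps within [1, 38): [1, 3), [7, 11), [29, 35), [37, 38).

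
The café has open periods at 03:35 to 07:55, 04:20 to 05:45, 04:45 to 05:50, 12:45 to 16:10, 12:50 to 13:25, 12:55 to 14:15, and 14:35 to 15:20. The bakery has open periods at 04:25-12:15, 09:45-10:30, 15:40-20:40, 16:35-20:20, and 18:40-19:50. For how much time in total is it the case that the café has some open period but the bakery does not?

First set merges to 03:35–07:55, 12:45–16:10.
Second set merges to 04:25–12:15, 15:40–20:40.
A \ B = 03:35–04:25, 12:45–15:40.
Total: 50 min + 2 h 55 min = 3 h 45 min.

3 h 45 min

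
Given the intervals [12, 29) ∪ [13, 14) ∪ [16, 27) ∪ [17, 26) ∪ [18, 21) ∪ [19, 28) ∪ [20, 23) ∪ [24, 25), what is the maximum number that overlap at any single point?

Walk the sorted start/end points keeping a running depth.
The depth first hits 6 at 20.

6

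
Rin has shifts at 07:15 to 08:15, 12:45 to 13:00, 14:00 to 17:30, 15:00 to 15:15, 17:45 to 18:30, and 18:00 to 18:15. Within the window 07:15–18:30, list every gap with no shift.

08:15-12:45, 13:00-14:00, 17:30-17:45

Covered (merged): 07:15-08:15, 12:45-13:00, 14:00-17:30, 17:45-18:30.
Gaps within 07:15-18:30: 08:15-12:45, 13:00-14:00, 17:30-17:45.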